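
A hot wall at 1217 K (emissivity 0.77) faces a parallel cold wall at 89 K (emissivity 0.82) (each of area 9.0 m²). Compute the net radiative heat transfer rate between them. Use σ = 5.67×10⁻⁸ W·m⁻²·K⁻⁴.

Q ≈ 7.37×10^5 W

For two large parallel gray plates, q = σ(T₁⁴ − T₂⁴) / (1/ε₁ + 1/ε₂ − 1).
1/ε₁ + 1/ε₂ − 1 = 1/0.77 + 1/0.82 − 1 = 1.518.
T₁⁴ − T₂⁴ = 2.19×10^12 − 6.27×10^7 = 2.19×10^12 K⁴.
q = 5.67×10⁻⁸ × 2.19×10^12 / 1.518 = 81900 W/m².
Q = q·A = 81900 × 9.0 = 7.37×10^5 W.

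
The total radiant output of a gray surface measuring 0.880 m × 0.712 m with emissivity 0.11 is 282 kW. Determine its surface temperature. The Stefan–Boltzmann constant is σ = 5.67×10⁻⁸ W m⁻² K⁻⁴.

T ≈ 2910 K

A = 0.880 × 0.712 = 0.627 m².
From P = εσAT⁴, T = (P / εσA)^(1/4) = (2.82×10^5 / (0.11 × 5.67×10⁻⁸ × 0.627))^(1/4).
T = (7.22×10^13)^(1/4) = 2910 K.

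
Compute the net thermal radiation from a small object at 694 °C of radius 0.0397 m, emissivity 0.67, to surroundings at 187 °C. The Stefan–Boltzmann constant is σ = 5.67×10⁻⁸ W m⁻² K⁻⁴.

Q ≈ 624 W

A = 4πr² = 4π × (0.0397)² = 0.0198 m².
Convert: 694 °C = 967 K; 187 °C = 460 K.
Q = εσA(T⁴ − T_s⁴). T⁴ − T_s⁴ = (967)⁴ − (460)⁴ = 8.74×10^11 − 4.48×10^10 = 8.30×10^11 K⁴.
Q = 0.67 × 5.67×10⁻⁸ × 0.0198 × 8.30×10^11 = 624 W.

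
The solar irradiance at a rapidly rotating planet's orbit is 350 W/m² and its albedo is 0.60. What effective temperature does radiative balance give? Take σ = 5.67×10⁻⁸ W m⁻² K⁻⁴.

T ≈ 158 K

Power absorbed = (1−a)S·πR²; power emitted = 4πR²σT⁴. Equating and cancelling πR²:
T = ((1−a)S / 4σ)^(1/4) = (140 / (4 × 5.67×10⁻⁸))^(1/4) = (6.17×10^8)^(1/4).
T = 158 K.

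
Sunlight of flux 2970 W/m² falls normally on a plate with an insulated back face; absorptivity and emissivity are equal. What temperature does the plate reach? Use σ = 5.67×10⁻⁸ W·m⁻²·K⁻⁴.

Absorbed flux αS = emitted flux εσT⁴ (one radiating face); with α = ε, T = (S/σ)^(1/4).
T = (2970 / 5.67×10⁻⁸)^(1/4) = (5.24×10^10)^(1/4).
T = 478 K.

T ≈ 478 K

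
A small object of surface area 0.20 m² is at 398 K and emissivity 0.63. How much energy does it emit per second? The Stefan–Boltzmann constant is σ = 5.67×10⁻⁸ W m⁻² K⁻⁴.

P ≈ 179 W

Stefan–Boltzmann: P = εσAT⁴ = 0.63 × 5.67×10⁻⁸ × 0.200 × (398)⁴ = 0.63 × 5.67×10⁻⁸ × 0.200 × 2.51×10^10.
P = 179 W.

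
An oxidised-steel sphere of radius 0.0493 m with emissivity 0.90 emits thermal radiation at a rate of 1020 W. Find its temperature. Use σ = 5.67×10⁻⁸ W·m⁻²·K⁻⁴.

A = 4πr² = 4π × (0.0493)² = 0.0305 m².
From P = εσAT⁴, T = (P / εσA)^(1/4) = (1020 / (0.90 × 5.67×10⁻⁸ × 0.0305))^(1/4).
T = (6.54×10^11)^(1/4) = 899 K.

T ≈ 899 K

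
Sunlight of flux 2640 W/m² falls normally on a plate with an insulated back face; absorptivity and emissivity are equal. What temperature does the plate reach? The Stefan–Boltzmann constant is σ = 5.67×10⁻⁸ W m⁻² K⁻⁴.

Absorbed flux αS = emitted flux εσT⁴ (one radiating face); with α = ε, T = (S/σ)^(1/4).
T = (2640 / 5.67×10⁻⁸)^(1/4) = (4.66×10^10)^(1/4).
T = 465 K.

T ≈ 465 K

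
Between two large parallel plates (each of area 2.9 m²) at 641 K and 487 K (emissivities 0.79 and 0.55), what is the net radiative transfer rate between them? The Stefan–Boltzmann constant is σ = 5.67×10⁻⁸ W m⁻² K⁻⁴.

For two large parallel gray plates, q = σ(T₁⁴ − T₂⁴) / (1/ε₁ + 1/ε₂ − 1).
1/ε₁ + 1/ε₂ − 1 = 1/0.79 + 1/0.55 − 1 = 2.084.
T₁⁴ − T₂⁴ = 1.69×10^11 − 5.62×10^10 = 1.13×10^11 K⁴.
q = 5.67×10⁻⁸ × 1.13×10^11 / 2.084 = 3060 W/m².
Q = q·A = 3060 × 2.9 = 8880 W.

Q ≈ 8880 W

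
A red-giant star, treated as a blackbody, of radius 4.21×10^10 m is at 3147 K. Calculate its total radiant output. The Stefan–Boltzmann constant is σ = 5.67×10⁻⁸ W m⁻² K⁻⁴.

A = 4πr² = 4π × (4.21×10^10)² = 2.23×10^22 m².
P = σAT⁴ = 5.67×10⁻⁸ × 2.23×10^22 × (3147)⁴ = 5.67×10⁻⁸ × 2.23×10^22 × 9.81×10^13.
P = 1.24×10^29 W.

P ≈ 1.24×10^29 W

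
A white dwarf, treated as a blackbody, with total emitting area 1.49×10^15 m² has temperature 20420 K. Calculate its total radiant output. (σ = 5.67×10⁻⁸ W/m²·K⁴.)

P ≈ 1.47×10^25 W

P = σAT⁴ = 5.67×10⁻⁸ × 1.49×10^15 × (20420)⁴ = 5.67×10⁻⁸ × 1.49×10^15 × 1.74×10^17.
P = 1.47×10^25 W.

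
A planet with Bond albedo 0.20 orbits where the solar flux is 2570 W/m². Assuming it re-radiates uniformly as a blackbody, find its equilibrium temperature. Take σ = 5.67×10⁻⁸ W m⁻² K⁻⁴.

Power absorbed = (1−a)S·πR²; power emitted = 4πR²σT⁴. Equating and cancelling πR²:
T = ((1−a)S / 4σ)^(1/4) = (2060 / (4 × 5.67×10⁻⁸))^(1/4) = (9.07×10^9)^(1/4).
T = 309 K.

T ≈ 309 K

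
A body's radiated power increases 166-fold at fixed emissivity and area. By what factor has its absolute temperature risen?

factor ≈ 3.59

P ∝ T⁴ ⇒ T ∝ P^(1/4), so T scales by (166)^(1/4) = 3.59.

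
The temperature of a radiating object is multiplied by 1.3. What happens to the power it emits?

P ∝ T⁴, so the power scales as (1.3)⁴ = 2.86.

factor ≈ 2.86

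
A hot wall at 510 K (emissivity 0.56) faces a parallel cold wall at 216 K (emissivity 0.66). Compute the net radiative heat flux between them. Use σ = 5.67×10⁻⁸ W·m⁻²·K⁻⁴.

For two large parallel gray plates, q = σ(T₁⁴ − T₂⁴) / (1/ε₁ + 1/ε₂ − 1).
1/ε₁ + 1/ε₂ − 1 = 1/0.56 + 1/0.66 − 1 = 2.301.
T₁⁴ − T₂⁴ = 6.77×10^10 − 2.18×10^9 = 6.55×10^10 K⁴.
q = 5.67×10⁻⁸ × 6.55×10^10 / 2.301 = 1610 W/m².

q ≈ 1610 W/m²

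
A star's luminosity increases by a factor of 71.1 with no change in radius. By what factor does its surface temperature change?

P ∝ T⁴ ⇒ T ∝ P^(1/4), so T scales by (71.1)^(1/4) = 2.90.

factor ≈ 2.90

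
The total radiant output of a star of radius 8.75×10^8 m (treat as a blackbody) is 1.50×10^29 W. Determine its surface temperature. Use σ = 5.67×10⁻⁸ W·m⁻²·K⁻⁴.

A = 4πr² = 4π × (8.75×10^8)² = 9.62×10^18 m².
From P = σAT⁴, T = (P / σA)^(1/4) = (1.50×10^29 / (5.67×10⁻⁸ × 9.62×10^18))^(1/4).
T = (2.75×10^17)^(1/4) = 22900 K.

T ≈ 22900 K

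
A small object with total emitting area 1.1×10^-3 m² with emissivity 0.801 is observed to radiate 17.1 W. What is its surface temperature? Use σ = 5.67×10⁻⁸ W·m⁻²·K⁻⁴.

T ≈ 765 K

From P = εσAT⁴, T = (P / εσA)^(1/4) = (17.1 / (0.801 × 5.67×10⁻⁸ × 1.10×10^-3))^(1/4).
T = (3.42×10^11)^(1/4) = 765 K.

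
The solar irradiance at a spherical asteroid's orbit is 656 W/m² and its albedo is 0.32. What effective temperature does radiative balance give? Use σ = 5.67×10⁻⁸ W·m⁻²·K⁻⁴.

T ≈ 211 K

Power absorbed = (1−a)S·πR²; power emitted = 4πR²σT⁴. Equating and cancelling πR²:
T = ((1−a)S / 4σ)^(1/4) = (446 / (4 × 5.67×10⁻⁸))^(1/4) = (1.97×10^9)^(1/4).
T = 211 K.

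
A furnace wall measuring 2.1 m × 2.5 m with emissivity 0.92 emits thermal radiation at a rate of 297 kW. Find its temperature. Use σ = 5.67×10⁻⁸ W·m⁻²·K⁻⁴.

T ≈ 1020 K

A = 2.1 × 2.5 = 5.25 m².
From P = εσAT⁴, T = (P / εσA)^(1/4) = (2.97×10^5 / (0.92 × 5.67×10⁻⁸ × 5.25))^(1/4).
T = (1.08×10^12)^(1/4) = 1020 K.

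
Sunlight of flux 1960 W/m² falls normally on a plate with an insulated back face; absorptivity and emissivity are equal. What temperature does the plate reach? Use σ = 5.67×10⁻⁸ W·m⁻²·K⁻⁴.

T ≈ 431 K

Absorbed flux αS = emitted flux εσT⁴ (one radiating face); with α = ε, T = (S/σ)^(1/4).
T = (1960 / 5.67×10⁻⁸)^(1/4) = (3.46×10^10)^(1/4).
T = 431 K.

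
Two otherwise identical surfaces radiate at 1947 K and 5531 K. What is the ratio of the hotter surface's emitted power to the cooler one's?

P ∝ T⁴, so the ratio is (5531/1947)⁴ = (2.841)⁴ = 65.1.

ratio ≈ 65.1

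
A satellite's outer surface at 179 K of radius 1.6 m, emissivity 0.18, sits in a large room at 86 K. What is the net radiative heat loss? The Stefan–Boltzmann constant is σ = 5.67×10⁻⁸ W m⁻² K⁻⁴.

Q ≈ 319 W

A = 4πr² = 4π × (1.6)² = 32.2 m².
Q = εσA(T⁴ − T_s⁴). T⁴ − T_s⁴ = (179)⁴ − (86)⁴ = 1.03×10^9 − 5.47×10^7 = 9.72×10^8 K⁴.
Q = 0.18 × 5.67×10⁻⁸ × 32.2 × 9.72×10^8 = 319 W.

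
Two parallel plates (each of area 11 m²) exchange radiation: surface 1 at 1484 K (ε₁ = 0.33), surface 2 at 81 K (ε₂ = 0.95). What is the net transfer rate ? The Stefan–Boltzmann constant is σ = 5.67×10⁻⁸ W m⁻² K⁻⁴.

For two large parallel gray plates, q = σ(T₁⁴ − T₂⁴) / (1/ε₁ + 1/ε₂ − 1).
1/ε₁ + 1/ε₂ − 1 = 1/0.33 + 1/0.95 − 1 = 3.083.
T₁⁴ − T₂⁴ = 4.85×10^12 − 4.30×10^7 = 4.85×10^12 K⁴.
q = 5.67×10⁻⁸ × 4.85×10^12 / 3.083 = 89200 W/m².
Q = q·A = 89200 × 11 = 9.81×10^5 W.

Q ≈ 9.81×10^5 W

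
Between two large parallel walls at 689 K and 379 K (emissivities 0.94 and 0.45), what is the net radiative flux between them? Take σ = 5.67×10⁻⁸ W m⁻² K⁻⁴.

q ≈ 5080 W/m²

For two large parallel gray plates, q = σ(T₁⁴ − T₂⁴) / (1/ε₁ + 1/ε₂ − 1).
1/ε₁ + 1/ε₂ − 1 = 1/0.94 + 1/0.45 − 1 = 2.286.
T₁⁴ − T₂⁴ = 2.25×10^11 − 2.06×10^10 = 2.05×10^11 K⁴.
q = 5.67×10⁻⁸ × 2.05×10^11 / 2.286 = 5080 W/m².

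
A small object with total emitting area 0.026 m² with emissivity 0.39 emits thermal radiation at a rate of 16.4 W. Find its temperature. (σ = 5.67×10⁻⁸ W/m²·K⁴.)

T ≈ 411 K

From P = εσAT⁴, T = (P / εσA)^(1/4) = (16.4 / (0.39 × 5.67×10⁻⁸ × 0.0260))^(1/4).
T = (2.85×10^10)^(1/4) = 411 K.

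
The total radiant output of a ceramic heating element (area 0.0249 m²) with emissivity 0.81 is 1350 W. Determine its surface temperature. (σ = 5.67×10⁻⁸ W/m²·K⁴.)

From P = εσAT⁴, T = (P / εσA)^(1/4) = (1350 / (0.81 × 5.67×10⁻⁸ × 0.0249))^(1/4).
T = (1.18×10^12)^(1/4) = 1040 K.

T ≈ 1040 K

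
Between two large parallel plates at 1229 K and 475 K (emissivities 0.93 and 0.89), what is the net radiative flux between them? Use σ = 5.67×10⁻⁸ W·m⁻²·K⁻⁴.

q ≈ 1.05×10^5 W/m²

For two large parallel gray plates, q = σ(T₁⁴ − T₂⁴) / (1/ε₁ + 1/ε₂ − 1).
1/ε₁ + 1/ε₂ − 1 = 1/0.93 + 1/0.89 − 1 = 1.199.
T₁⁴ − T₂⁴ = 2.28×10^12 − 5.09×10^10 = 2.23×10^12 K⁴.
q = 5.67×10⁻⁸ × 2.23×10^12 / 1.199 = 1.05×10^5 W/m².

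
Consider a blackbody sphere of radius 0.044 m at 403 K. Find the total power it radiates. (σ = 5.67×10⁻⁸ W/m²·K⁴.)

P ≈ 36.4 W

A = 4πr² = 4π × (0.044)² = 0.0243 m².
P = σAT⁴ = 5.67×10⁻⁸ × 0.0243 × (403)⁴ = 5.67×10⁻⁸ × 0.0243 × 2.64×10^10.
P = 36.4 W.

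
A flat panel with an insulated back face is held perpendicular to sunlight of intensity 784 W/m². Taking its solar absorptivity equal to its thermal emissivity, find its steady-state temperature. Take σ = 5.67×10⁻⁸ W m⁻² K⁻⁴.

Absorbed flux αS = emitted flux εσT⁴ (one radiating face); with α = ε, T = (S/σ)^(1/4).
T = (784 / 5.67×10⁻⁸)^(1/4) = (1.38×10^10)^(1/4).
T = 343 K.

T ≈ 343 K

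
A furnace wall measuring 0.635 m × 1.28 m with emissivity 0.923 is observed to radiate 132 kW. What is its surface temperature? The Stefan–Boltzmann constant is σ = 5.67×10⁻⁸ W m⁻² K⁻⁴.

A = 0.635 × 1.28 = 0.813 m².
From P = εσAT⁴, T = (P / εσA)^(1/4) = (1.32×10^5 / (0.923 × 5.67×10⁻⁸ × 0.813))^(1/4).
T = (3.10×10^12)^(1/4) = 1330 K.

T ≈ 1330 K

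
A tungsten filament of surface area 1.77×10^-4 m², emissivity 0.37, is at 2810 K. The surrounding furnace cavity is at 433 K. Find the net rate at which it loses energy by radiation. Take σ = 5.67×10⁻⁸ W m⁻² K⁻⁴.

Q ≈ 231 W

Q = εσA(T⁴ − T_s⁴). T⁴ − T_s⁴ = (2810)⁴ − (433)⁴ = 6.23×10^13 − 3.52×10^10 = 6.23×10^13 K⁴.
Q = 0.37 × 5.67×10⁻⁸ × 1.77×10^-4 × 6.23×10^13 = 231 W.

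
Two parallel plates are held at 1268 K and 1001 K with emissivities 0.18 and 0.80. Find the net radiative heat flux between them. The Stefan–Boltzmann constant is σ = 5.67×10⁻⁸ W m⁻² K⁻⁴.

For two large parallel gray plates, q = σ(T₁⁴ − T₂⁴) / (1/ε₁ + 1/ε₂ − 1).
1/ε₁ + 1/ε₂ − 1 = 1/0.18 + 1/0.80 − 1 = 5.806.
T₁⁴ − T₂⁴ = 2.59×10^12 − 1.00×10^12 = 1.58×10^12 K⁴.
q = 5.67×10⁻⁸ × 1.58×10^12 / 5.806 = 15400 W/m².

q ≈ 15400 W/m²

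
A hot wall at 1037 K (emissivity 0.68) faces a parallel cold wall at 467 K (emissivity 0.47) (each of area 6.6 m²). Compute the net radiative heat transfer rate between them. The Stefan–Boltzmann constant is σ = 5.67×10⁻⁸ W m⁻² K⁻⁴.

Q ≈ 1.60×10^5 W

For two large parallel gray plates, q = σ(T₁⁴ − T₂⁴) / (1/ε₁ + 1/ε₂ − 1).
1/ε₁ + 1/ε₂ − 1 = 1/0.68 + 1/0.47 − 1 = 2.598.
T₁⁴ − T₂⁴ = 1.16×10^12 − 4.76×10^10 = 1.11×10^12 K⁴.
q = 5.67×10⁻⁸ × 1.11×10^12 / 2.598 = 24200 W/m².
Q = q·A = 24200 × 6.6 = 1.60×10^5 W.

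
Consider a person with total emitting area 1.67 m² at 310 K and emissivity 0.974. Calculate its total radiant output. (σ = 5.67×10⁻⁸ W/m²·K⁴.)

Stefan–Boltzmann: P = εσAT⁴ = 0.974 × 5.67×10⁻⁸ × 1.67 × (310)⁴ = 0.974 × 5.67×10⁻⁸ × 1.67 × 9.24×10^9.
P = 852 W.

P ≈ 852 W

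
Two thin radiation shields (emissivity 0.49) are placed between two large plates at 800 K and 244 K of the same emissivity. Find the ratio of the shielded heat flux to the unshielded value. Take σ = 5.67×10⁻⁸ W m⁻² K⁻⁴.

ratio ≈ 0.333

With N identical shields there are N+1 = 3 gaps in series, each with the same radiative resistance, so the flux falls to 1/(N+1) of its unshielded value.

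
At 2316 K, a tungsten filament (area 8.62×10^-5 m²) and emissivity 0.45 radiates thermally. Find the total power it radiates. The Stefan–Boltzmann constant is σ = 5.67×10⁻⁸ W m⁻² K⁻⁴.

P ≈ 63.3 W

P = εσAT⁴ = 0.45 × 5.67×10⁻⁸ × 8.62×10^-5 × (2316)⁴ = 0.45 × 5.67×10⁻⁸ × 8.62×10^-5 × 2.88×10^13.
P = 63.3 W.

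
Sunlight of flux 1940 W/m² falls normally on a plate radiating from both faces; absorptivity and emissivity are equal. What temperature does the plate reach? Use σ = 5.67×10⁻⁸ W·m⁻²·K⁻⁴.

Absorbed flux αS = emitted flux 2εσT⁴ per unit area; with α = ε this gives T = (S/2σ)^(1/4).
T = (1940 / (2 × 5.67×10⁻⁸))^(1/4) = (1.71×10^10)^(1/4).
T = 362 K.

T ≈ 362 K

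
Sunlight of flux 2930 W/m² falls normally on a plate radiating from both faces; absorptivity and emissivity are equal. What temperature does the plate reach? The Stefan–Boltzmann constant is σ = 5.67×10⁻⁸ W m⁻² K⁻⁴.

Absorbed flux αS = emitted flux 2εσT⁴ per unit area; with α = ε this gives T = (S/2σ)^(1/4).
T = (2930 / (2 × 5.67×10⁻⁸))^(1/4) = (2.58×10^10)^(1/4).
T = 401 K.

T ≈ 401 K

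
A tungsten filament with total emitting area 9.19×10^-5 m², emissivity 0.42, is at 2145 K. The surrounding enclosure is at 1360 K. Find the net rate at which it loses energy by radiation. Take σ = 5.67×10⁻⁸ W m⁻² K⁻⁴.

Q = εσA(T⁴ − T_s⁴). T⁴ − T_s⁴ = (2145)⁴ − (1360)⁴ = 2.12×10^13 − 3.42×10^12 = 1.77×10^13 K⁴.
Q = 0.42 × 5.67×10⁻⁸ × 9.19×10^-5 × 1.77×10^13 = 38.8 W.

Q ≈ 38.8 W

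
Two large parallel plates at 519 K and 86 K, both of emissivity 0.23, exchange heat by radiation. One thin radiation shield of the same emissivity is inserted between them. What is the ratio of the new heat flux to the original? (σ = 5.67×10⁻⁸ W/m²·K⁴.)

ratio ≈ 0.500

With N identical shields there are N+1 = 2 gaps in series, each with the same radiative resistance, so the flux falls to 1/(N+1) of its unshielded value.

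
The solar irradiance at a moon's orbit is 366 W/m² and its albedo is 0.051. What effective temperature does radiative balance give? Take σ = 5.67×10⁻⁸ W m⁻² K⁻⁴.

T ≈ 198 K

Power absorbed = (1−a)S·πR²; power emitted = 4πR²σT⁴. Equating and cancelling πR²:
T = ((1−a)S / 4σ)^(1/4) = (347 / (4 × 5.67×10⁻⁸))^(1/4) = (1.53×10^9)^(1/4).
T = 198 K.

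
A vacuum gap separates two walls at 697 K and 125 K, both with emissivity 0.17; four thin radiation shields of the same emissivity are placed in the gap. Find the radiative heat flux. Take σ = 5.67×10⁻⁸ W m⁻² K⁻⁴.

q ≈ 248 W/m²

Each of the 5 gaps contributes resistance (2/ε − 1) = 2/0.17 − 1 = 10.76; total = 53.82.
q = σ(T₁⁴ − T₂⁴) / 53.82 = 5.67×10⁻⁸ × 2.36×10^11 / 53.82 = 248 W/m².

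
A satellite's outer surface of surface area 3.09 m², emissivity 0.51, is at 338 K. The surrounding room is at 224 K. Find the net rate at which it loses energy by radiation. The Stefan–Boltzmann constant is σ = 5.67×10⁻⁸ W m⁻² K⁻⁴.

Q = εσA(T⁴ − T_s⁴). T⁴ − T_s⁴ = (338)⁴ − (224)⁴ = 1.31×10^10 − 2.52×10^9 = 1.05×10^10 K⁴.
Q = 0.51 × 5.67×10⁻⁸ × 3.09 × 1.05×10^10 = 941 W.

Q ≈ 941 W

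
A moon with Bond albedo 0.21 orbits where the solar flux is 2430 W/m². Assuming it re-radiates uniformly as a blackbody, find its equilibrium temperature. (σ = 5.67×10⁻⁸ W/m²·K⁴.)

T ≈ 303 K

Power absorbed = (1−a)S·πR²; power emitted = 4πR²σT⁴. Equating and cancelling πR²:
T = ((1−a)S / 4σ)^(1/4) = (1920 / (4 × 5.67×10⁻⁸))^(1/4) = (8.46×10^9)^(1/4).
T = 303 K.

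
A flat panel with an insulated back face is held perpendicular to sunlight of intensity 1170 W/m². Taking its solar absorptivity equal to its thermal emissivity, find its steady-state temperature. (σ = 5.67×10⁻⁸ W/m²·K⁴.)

T ≈ 379 K

Absorbed flux αS = emitted flux εσT⁴ (one radiating face); with α = ε, T = (S/σ)^(1/4).
T = (1170 / 5.67×10⁻⁸)^(1/4) = (2.06×10^10)^(1/4).
T = 379 K.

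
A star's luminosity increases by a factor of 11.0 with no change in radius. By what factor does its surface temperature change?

P ∝ T⁴ ⇒ T ∝ P^(1/4), so T scales by (11.0)^(1/4) = 1.82.

factor ≈ 1.82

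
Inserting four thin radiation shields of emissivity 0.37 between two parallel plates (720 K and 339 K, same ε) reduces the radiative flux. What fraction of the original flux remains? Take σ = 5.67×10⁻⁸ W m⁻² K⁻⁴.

ratio ≈ 0.200

With N identical shields there are N+1 = 5 gaps in series, each with the same radiative resistance, so the flux falls to 1/(N+1) of its unshielded value.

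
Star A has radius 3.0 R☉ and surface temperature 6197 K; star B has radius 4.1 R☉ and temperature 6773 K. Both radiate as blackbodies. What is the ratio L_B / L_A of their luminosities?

L = 4πR²σT⁴ ∝ R²T⁴, so L_B/L_A = (4.1/3.0)² × (6773/6197)⁴ = 1.87 × 1.43 = 2.67.

L_B/L_A ≈ 2.67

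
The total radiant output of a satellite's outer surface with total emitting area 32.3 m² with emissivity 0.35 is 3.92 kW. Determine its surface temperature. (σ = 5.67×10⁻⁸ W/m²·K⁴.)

From P = εσAT⁴, T = (P / εσA)^(1/4) = (3920 / (0.35 × 5.67×10⁻⁸ × 32.3))^(1/4).
T = (6.12×10^9)^(1/4) = 280 K.

T ≈ 280 K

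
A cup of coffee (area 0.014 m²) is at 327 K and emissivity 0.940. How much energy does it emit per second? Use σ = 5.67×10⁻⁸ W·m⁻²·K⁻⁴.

Stefan–Boltzmann: P = εσAT⁴ = 0.940 × 5.67×10⁻⁸ × 0.0140 × (327)⁴ = 0.940 × 5.67×10⁻⁸ × 0.0140 × 1.14×10^10.
P = 8.53 W.

P ≈ 8.53 W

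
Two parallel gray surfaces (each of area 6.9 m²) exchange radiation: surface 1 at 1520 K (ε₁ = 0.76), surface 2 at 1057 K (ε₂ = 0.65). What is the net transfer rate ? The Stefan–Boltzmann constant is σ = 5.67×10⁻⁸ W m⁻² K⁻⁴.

For two large parallel gray plates, q = σ(T₁⁴ − T₂⁴) / (1/ε₁ + 1/ε₂ − 1).
1/ε₁ + 1/ε₂ − 1 = 1/0.76 + 1/0.65 − 1 = 1.854.
T₁⁴ − T₂⁴ = 5.34×10^12 − 1.25×10^12 = 4.09×10^12 K⁴.
q = 5.67×10⁻⁸ × 4.09×10^12 / 1.854 = 1.25×10^5 W/m².
Q = q·A = 1.25×10^5 × 6.9 = 8.63×10^5 W.

Q ≈ 8.63×10^5 W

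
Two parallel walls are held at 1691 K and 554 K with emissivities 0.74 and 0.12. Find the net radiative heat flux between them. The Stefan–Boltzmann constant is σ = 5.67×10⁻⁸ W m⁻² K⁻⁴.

For two large parallel gray plates, q = σ(T₁⁴ − T₂⁴) / (1/ε₁ + 1/ε₂ − 1).
1/ε₁ + 1/ε₂ − 1 = 1/0.74 + 1/0.12 − 1 = 8.685.
T₁⁴ − T₂⁴ = 8.18×10^12 − 9.42×10^10 = 8.08×10^12 K⁴.
q = 5.67×10⁻⁸ × 8.08×10^12 / 8.685 = 52800 W/m².

q ≈ 52800 W/m²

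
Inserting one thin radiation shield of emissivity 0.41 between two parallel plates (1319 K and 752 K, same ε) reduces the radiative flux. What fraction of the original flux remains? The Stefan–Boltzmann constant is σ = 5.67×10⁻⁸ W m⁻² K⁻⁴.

ratio ≈ 0.500

With N identical shields there are N+1 = 2 gaps in series, each with the same radiative resistance, so the flux falls to 1/(N+1) of its unshielded value.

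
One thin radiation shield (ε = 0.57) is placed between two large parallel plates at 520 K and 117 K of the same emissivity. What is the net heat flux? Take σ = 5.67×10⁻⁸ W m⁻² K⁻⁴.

q ≈ 824 W/m²

Each of the 2 gaps contributes resistance (2/ε − 1) = 2/0.57 − 1 = 2.509; total = 5.018.
q = σ(T₁⁴ − T₂⁴) / 5.018 = 5.67×10⁻⁸ × 7.29×10^10 / 5.018 = 824 W/m².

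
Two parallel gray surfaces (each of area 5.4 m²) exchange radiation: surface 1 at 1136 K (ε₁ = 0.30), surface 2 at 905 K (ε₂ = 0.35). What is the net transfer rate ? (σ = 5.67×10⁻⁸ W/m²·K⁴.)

Q ≈ 58700 W

For two large parallel gray plates, q = σ(T₁⁴ − T₂⁴) / (1/ε₁ + 1/ε₂ − 1).
1/ε₁ + 1/ε₂ − 1 = 1/0.30 + 1/0.35 − 1 = 5.190.
T₁⁴ − T₂⁴ = 1.67×10^12 − 6.71×10^11 = 9.95×10^11 K⁴.
q = 5.67×10⁻⁸ × 9.95×10^11 / 5.190 = 10900 W/m².
Q = q·A = 10900 × 5.4 = 58700 W.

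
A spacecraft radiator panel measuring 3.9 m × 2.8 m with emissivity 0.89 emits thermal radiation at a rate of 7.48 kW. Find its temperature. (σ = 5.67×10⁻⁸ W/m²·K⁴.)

T ≈ 341 K

A = 3.9 × 2.8 = 10.9 m².
From P = εσAT⁴, T = (P / εσA)^(1/4) = (7480 / (0.89 × 5.67×10⁻⁸ × 10.9))^(1/4).
T = (1.36×10^10)^(1/4) = 341 K.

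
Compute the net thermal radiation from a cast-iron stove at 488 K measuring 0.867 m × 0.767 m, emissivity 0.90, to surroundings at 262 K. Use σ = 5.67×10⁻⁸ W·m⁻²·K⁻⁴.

A = 0.867 × 0.767 = 0.665 m².
Q = εσA(T⁴ − T_s⁴). T⁴ − T_s⁴ = (488)⁴ − (262)⁴ = 5.67×10^10 − 4.71×10^9 = 5.20×10^10 K⁴.
Q = 0.90 × 5.67×10⁻⁸ × 0.665 × 5.20×10^10 = 1760 W.

Q ≈ 1760 W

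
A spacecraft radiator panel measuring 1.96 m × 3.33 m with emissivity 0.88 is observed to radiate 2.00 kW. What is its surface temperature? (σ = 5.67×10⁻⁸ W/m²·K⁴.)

T ≈ 280 K

A = 1.96 × 3.33 = 6.53 m².
From P = εσAT⁴, T = (P / εσA)^(1/4) = (2000 / (0.88 × 5.67×10⁻⁸ × 6.53))^(1/4).
T = (6.14×10^9)^(1/4) = 280 K.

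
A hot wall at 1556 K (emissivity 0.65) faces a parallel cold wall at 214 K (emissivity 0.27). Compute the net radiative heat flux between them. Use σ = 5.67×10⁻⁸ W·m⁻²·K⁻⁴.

q ≈ 78300 W/m²

For two large parallel gray plates, q = σ(T₁⁴ − T₂⁴) / (1/ε₁ + 1/ε₂ − 1).
1/ε₁ + 1/ε₂ − 1 = 1/0.65 + 1/0.27 − 1 = 4.242.
T₁⁴ − T₂⁴ = 5.86×10^12 − 2.10×10^9 = 5.86×10^12 K⁴.
q = 5.67×10⁻⁸ × 5.86×10^12 / 4.242 = 78300 W/m².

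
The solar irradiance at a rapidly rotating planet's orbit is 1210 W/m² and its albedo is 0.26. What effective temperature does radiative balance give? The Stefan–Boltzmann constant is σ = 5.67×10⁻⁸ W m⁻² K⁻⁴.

T ≈ 251 K

Power absorbed = (1−a)S·πR²; power emitted = 4πR²σT⁴. Equating and cancelling πR²:
T = ((1−a)S / 4σ)^(1/4) = (895 / (4 × 5.67×10⁻⁸))^(1/4) = (3.95×10^9)^(1/4).
T = 251 K.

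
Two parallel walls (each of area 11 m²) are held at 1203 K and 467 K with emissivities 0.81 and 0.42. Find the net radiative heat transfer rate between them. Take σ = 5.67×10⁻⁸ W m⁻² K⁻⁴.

Q ≈ 4.88×10^5 W

For two large parallel gray plates, q = σ(T₁⁴ − T₂⁴) / (1/ε₁ + 1/ε₂ − 1).
1/ε₁ + 1/ε₂ − 1 = 1/0.81 + 1/0.42 − 1 = 2.616.
T₁⁴ − T₂⁴ = 2.09×10^12 − 4.76×10^10 = 2.05×10^12 K⁴.
q = 5.67×10⁻⁸ × 2.05×10^12 / 2.616 = 44400 W/m².
Q = q·A = 44400 × 11 = 4.88×10^5 W.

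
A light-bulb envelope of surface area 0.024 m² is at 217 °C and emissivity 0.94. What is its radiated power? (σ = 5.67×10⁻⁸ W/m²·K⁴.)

217 °C = 490 K.
Stefan–Boltzmann: P = εσAT⁴ = 0.94 × 5.67×10⁻⁸ × 0.0240 × (490)⁴ = 0.94 × 5.67×10⁻⁸ × 0.0240 × 5.76×10^10.
P = 73.7 W.

P ≈ 73.7 W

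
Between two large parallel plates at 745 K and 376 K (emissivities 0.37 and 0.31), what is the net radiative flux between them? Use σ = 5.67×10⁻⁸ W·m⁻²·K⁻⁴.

q ≈ 3310 W/m²

For two large parallel gray plates, q = σ(T₁⁴ − T₂⁴) / (1/ε₁ + 1/ε₂ − 1).
1/ε₁ + 1/ε₂ − 1 = 1/0.37 + 1/0.31 − 1 = 4.929.
T₁⁴ − T₂⁴ = 3.08×10^11 − 2.00×10^10 = 2.88×10^11 K⁴.
q = 5.67×10⁻⁸ × 2.88×10^11 / 4.929 = 3310 W/m².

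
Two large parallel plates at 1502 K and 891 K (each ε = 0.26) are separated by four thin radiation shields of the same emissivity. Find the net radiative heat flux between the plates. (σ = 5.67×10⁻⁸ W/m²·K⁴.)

Each of the 5 gaps contributes resistance (2/ε − 1) = 2/0.26 − 1 = 6.692; total = 33.46.
q = σ(T₁⁴ − T₂⁴) / 33.46 = 5.67×10⁻⁸ × 4.46×10^12 / 33.46 = 7560 W/m².

q ≈ 7560 W/m²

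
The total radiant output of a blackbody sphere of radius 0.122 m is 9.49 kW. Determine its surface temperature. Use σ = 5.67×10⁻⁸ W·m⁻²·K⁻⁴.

A = 4πr² = 4π × (0.122)² = 0.187 m².
From P = σAT⁴, T = (P / σA)^(1/4) = (9490 / (5.67×10⁻⁸ × 0.187))^(1/4).
T = (8.95×10^11)^(1/4) = 973 K.

T ≈ 973 K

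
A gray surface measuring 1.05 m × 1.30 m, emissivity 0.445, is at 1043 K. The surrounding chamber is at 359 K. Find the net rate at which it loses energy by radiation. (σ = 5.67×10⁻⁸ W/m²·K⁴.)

A = 1.05 × 1.30 = 1.37 m².
Q = εσA(T⁴ − T_s⁴). T⁴ − T_s⁴ = (1043)⁴ − (359)⁴ = 1.18×10^12 − 1.66×10^10 = 1.17×10^12 K⁴.
Q = 0.445 × 5.67×10⁻⁸ × 1.37 × 1.17×10^12 = 40200 W.

Q ≈ 40200 W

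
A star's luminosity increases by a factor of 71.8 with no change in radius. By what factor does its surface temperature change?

P ∝ T⁴ ⇒ T ∝ P^(1/4), so T scales by (71.8)^(1/4) = 2.91.

factor ≈ 2.91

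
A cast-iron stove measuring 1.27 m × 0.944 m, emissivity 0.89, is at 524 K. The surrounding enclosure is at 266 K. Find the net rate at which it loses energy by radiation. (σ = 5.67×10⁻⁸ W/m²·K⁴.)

A = 1.27 × 0.944 = 1.20 m².
Q = εσA(T⁴ − T_s⁴). T⁴ − T_s⁴ = (524)⁴ − (266)⁴ = 7.54×10^10 − 5.01×10^9 = 7.04×10^10 K⁴.
Q = 0.89 × 5.67×10⁻⁸ × 1.20 × 7.04×10^10 = 4260 W.

Q ≈ 4260 W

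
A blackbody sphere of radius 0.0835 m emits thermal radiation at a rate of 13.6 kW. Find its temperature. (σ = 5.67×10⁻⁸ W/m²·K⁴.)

A = 4πr² = 4π × (0.0835)² = 0.0876 m².
From P = σAT⁴, T = (P / σA)^(1/4) = (13600 / (5.67×10⁻⁸ × 0.0876))^(1/4).
T = (2.74×10^12)^(1/4) = 1290 K.

T ≈ 1290 K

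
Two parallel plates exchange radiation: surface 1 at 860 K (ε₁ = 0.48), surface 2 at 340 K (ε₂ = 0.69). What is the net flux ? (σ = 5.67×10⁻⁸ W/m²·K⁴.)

For two large parallel gray plates, q = σ(T₁⁴ − T₂⁴) / (1/ε₁ + 1/ε₂ − 1).
1/ε₁ + 1/ε₂ − 1 = 1/0.48 + 1/0.69 − 1 = 2.533.
T₁⁴ − T₂⁴ = 5.47×10^11 − 1.34×10^10 = 5.34×10^11 K⁴.
q = 5.67×10⁻⁸ × 5.34×10^11 / 2.533 = 11900 W/m².

q ≈ 11900 W/m²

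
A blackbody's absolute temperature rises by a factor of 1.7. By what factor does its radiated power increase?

P ∝ T⁴, so the power scales as (1.7)⁴ = 8.35.

factor ≈ 8.35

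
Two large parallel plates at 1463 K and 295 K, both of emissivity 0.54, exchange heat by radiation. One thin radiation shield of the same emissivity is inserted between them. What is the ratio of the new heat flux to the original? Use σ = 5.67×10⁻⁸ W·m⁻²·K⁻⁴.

With N identical shields there are N+1 = 2 gaps in series, each with the same radiative resistance, so the flux falls to 1/(N+1) of its unshielded value.

ratio ≈ 0.500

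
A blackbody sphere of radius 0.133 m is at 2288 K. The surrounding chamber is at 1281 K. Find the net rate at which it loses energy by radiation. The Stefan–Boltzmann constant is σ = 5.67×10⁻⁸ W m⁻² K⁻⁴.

A = 4πr² = 4π × (0.133)² = 0.222 m².
Q = σA(T⁴ − T_s⁴). T⁴ − T_s⁴ = (2288)⁴ − (1281)⁴ = 2.74×10^13 − 2.69×10^12 = 2.47×10^13 K⁴.
Q = 5.67×10⁻⁸ × 0.222 × 2.47×10^13 = 3.11×10^5 W.

Q ≈ 3.11×10^5 W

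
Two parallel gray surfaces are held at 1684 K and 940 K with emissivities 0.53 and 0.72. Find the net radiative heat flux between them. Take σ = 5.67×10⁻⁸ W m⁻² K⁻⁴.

q ≈ 1.81×10^5 W/m²

For two large parallel gray plates, q = σ(T₁⁴ − T₂⁴) / (1/ε₁ + 1/ε₂ − 1).
1/ε₁ + 1/ε₂ − 1 = 1/0.53 + 1/0.72 − 1 = 2.276.
T₁⁴ − T₂⁴ = 8.04×10^12 − 7.81×10^11 = 7.26×10^12 K⁴.
q = 5.67×10⁻⁸ × 7.26×10^12 / 2.276 = 1.81×10^5 W/m².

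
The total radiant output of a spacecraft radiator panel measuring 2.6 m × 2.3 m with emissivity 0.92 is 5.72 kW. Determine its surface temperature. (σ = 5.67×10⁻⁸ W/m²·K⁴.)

T ≈ 368 K

A = 2.6 × 2.3 = 5.98 m².
From P = εσAT⁴, T = (P / εσA)^(1/4) = (5720 / (0.92 × 5.67×10⁻⁸ × 5.98))^(1/4).
T = (1.83×10^10)^(1/4) = 368 K.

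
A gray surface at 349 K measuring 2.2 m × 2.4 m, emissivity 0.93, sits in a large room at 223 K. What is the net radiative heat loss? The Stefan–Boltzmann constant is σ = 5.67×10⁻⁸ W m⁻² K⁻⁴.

A = 2.2 × 2.4 = 5.28 m².
Q = εσA(T⁴ − T_s⁴). T⁴ − T_s⁴ = (349)⁴ − (223)⁴ = 1.48×10^10 − 2.47×10^9 = 1.24×10^10 K⁴.
Q = 0.93 × 5.67×10⁻⁸ × 5.28 × 1.24×10^10 = 3440 W.

Q ≈ 3440 W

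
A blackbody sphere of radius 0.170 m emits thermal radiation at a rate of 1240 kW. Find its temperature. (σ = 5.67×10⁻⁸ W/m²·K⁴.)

T ≈ 2790 K

A = 4πr² = 4π × (0.170)² = 0.363 m².
From P = σAT⁴, T = (P / σA)^(1/4) = (1.24×10^6 / (5.67×10⁻⁸ × 0.363))^(1/4).
T = (6.02×10^13)^(1/4) = 2790 K.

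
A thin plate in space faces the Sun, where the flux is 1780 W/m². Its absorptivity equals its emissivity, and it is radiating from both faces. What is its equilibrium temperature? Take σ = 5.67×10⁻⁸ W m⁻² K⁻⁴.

Absorbed flux αS = emitted flux 2εσT⁴ per unit area; with α = ε this gives T = (S/2σ)^(1/4).
T = (1780 / (2 × 5.67×10⁻⁸))^(1/4) = (1.57×10^10)^(1/4).
T = 354 K.

T ≈ 354 K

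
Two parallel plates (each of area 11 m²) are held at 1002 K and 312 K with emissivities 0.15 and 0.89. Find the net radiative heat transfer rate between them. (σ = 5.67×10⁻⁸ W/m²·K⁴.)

For two large parallel gray plates, q = σ(T₁⁴ − T₂⁴) / (1/ε₁ + 1/ε₂ − 1).
1/ε₁ + 1/ε₂ − 1 = 1/0.15 + 1/0.89 − 1 = 6.790.
T₁⁴ − T₂⁴ = 1.01×10^12 − 9.48×10^9 = 9.99×10^11 K⁴.
q = 5.67×10⁻⁸ × 9.99×10^11 / 6.790 = 8340 W/m².
Q = q·A = 8340 × 11 = 91700 W.

Q ≈ 91700 W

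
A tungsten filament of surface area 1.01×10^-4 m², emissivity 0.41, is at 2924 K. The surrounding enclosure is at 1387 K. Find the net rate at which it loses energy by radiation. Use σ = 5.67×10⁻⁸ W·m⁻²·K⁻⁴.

Q ≈ 163 W

Q = εσA(T⁴ − T_s⁴). T⁴ − T_s⁴ = (2924)⁴ − (1387)⁴ = 7.31×10^13 − 3.70×10^12 = 6.94×10^13 K⁴.
Q = 0.41 × 5.67×10⁻⁸ × 1.01×10^-4 × 6.94×10^13 = 163 W.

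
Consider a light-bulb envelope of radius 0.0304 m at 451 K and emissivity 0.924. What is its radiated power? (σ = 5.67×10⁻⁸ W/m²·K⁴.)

A = 4πr² = 4π × (0.0304)² = 0.0116 m².
Stefan–Boltzmann: P = εσAT⁴ = 0.924 × 5.67×10⁻⁸ × 0.0116 × (451)⁴ = 0.924 × 5.67×10⁻⁸ × 0.0116 × 4.14×10^10.
P = 25.2 W.

P ≈ 25.2 W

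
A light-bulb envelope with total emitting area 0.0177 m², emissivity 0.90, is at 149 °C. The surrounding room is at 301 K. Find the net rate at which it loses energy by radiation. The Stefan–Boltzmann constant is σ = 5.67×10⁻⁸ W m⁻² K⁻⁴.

Q ≈ 21.2 W

Convert: 149 °C = 422 K.
Q = εσA(T⁴ − T_s⁴). T⁴ − T_s⁴ = (422)⁴ − (301)⁴ = 3.17×10^10 − 8.21×10^9 = 2.35×10^10 K⁴.
Q = 0.90 × 5.67×10⁻⁸ × 0.0177 × 2.35×10^10 = 21.2 W.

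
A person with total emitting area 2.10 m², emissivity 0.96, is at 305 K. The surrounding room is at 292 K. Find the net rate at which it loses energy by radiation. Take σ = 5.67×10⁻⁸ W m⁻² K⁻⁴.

Q = εσA(T⁴ − T_s⁴). T⁴ − T_s⁴ = (305)⁴ − (292)⁴ = 8.65×10^9 − 7.27×10^9 = 1.38×10^9 K⁴.
Q = 0.96 × 5.67×10⁻⁸ × 2.10 × 1.38×10^9 = 158 W.

Q ≈ 158 W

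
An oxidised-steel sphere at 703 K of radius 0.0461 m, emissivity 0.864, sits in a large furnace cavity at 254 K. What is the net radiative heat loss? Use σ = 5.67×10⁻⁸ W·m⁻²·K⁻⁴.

A = 4πr² = 4π × (0.0461)² = 0.0267 m².
Q = εσA(T⁴ − T_s⁴). T⁴ − T_s⁴ = (703)⁴ − (254)⁴ = 2.44×10^11 − 4.16×10^9 = 2.40×10^11 K⁴.
Q = 0.864 × 5.67×10⁻⁸ × 0.0267 × 2.40×10^11 = 314 W.

Q ≈ 314 W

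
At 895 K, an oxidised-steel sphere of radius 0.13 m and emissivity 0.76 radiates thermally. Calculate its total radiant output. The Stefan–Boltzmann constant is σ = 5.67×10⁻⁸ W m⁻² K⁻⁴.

A = 4πr² = 4π × (0.13)² = 0.212 m².
P = εσAT⁴ = 0.76 × 5.67×10⁻⁸ × 0.212 × (895)⁴ = 0.76 × 5.67×10⁻⁸ × 0.212 × 6.42×10^11.
P = 5870 W.

P ≈ 5870 W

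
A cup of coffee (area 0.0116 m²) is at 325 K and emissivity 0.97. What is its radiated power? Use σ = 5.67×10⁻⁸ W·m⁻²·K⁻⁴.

P ≈ 7.12 W

P = εσAT⁴ = 0.97 × 5.67×10⁻⁸ × 0.0116 × (325)⁴ = 0.97 × 5.67×10⁻⁸ × 0.0116 × 1.12×10^10.
P = 7.12 W.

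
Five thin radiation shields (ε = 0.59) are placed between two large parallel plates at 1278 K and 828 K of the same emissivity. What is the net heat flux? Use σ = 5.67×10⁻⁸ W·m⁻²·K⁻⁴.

Each of the 6 gaps contributes resistance (2/ε − 1) = 2/0.59 − 1 = 2.390; total = 14.34.
q = σ(T₁⁴ − T₂⁴) / 14.34 = 5.67×10⁻⁸ × 2.20×10^12 / 14.34 = 8690 W/m².

q ≈ 8690 W/m²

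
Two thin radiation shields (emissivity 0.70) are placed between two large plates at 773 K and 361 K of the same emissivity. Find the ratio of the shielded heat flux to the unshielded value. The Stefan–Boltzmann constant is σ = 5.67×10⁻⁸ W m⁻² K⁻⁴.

ratio ≈ 0.333

With N identical shields there are N+1 = 3 gaps in series, each with the same radiative resistance, so the flux falls to 1/(N+1) of its unshielded value.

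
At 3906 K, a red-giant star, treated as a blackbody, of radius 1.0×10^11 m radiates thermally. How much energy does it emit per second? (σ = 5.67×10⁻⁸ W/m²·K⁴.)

P ≈ 1.66×10^30 W

A = 4πr² = 4π × (1.0×10^11)² = 1.26×10^23 m².
P = σAT⁴ = 5.67×10⁻⁸ × 1.26×10^23 × (3906)⁴ = 5.67×10⁻⁸ × 1.26×10^23 × 2.33×10^14.
P = 1.66×10^30 W.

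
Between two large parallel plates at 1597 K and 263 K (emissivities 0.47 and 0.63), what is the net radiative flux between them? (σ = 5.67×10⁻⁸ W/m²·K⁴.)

For two large parallel gray plates, q = σ(T₁⁴ − T₂⁴) / (1/ε₁ + 1/ε₂ − 1).
1/ε₁ + 1/ε₂ − 1 = 1/0.47 + 1/0.63 − 1 = 2.715.
T₁⁴ − T₂⁴ = 6.50×10^12 − 4.78×10^9 = 6.50×10^12 K⁴.
q = 5.67×10⁻⁸ × 6.50×10^12 / 2.715 = 1.36×10^5 W/m².

q ≈ 1.36×10^5 W/m²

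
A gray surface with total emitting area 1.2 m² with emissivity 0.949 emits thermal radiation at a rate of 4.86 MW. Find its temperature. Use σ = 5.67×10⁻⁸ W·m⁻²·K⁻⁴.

From P = εσAT⁴, T = (P / εσA)^(1/4) = (4.86×10^6 / (0.949 × 5.67×10⁻⁸ × 1.20))^(1/4).
T = (7.53×10^13)^(1/4) = 2950 K.

T ≈ 2950 K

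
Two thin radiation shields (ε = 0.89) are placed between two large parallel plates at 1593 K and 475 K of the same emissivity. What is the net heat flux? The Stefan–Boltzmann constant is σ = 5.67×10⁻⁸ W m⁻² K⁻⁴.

Each of the 3 gaps contributes resistance (2/ε − 1) = 2/0.89 − 1 = 1.247; total = 3.742.
q = σ(T₁⁴ − T₂⁴) / 3.742 = 5.67×10⁻⁸ × 6.39×10^12 / 3.742 = 96800 W/m².

q ≈ 96800 W/m²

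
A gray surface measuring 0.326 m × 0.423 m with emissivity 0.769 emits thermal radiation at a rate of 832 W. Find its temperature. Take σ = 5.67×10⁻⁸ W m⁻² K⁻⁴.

T ≈ 610 K

A = 0.326 × 0.423 = 0.138 m².
From P = εσAT⁴, T = (P / εσA)^(1/4) = (832 / (0.769 × 5.67×10⁻⁸ × 0.138))^(1/4).
T = (1.38×10^11)^(1/4) = 610 K.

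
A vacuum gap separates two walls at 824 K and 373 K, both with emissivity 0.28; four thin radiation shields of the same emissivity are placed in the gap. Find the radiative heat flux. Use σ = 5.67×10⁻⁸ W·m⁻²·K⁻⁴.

q ≈ 815 W/m²

Each of the 5 gaps contributes resistance (2/ε − 1) = 2/0.28 − 1 = 6.143; total = 30.71.
q = σ(T₁⁴ − T₂⁴) / 30.71 = 5.67×10⁻⁸ × 4.42×10^11 / 30.71 = 815 W/m².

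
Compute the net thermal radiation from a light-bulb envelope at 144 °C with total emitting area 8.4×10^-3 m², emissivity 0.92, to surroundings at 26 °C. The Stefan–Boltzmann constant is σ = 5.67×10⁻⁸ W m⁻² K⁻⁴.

Convert: 144 °C = 417 K; 26 °C = 299 K.
Q = εσA(T⁴ − T_s⁴). T⁴ − T_s⁴ = (417)⁴ − (299)⁴ = 3.02×10^10 − 7.99×10^9 = 2.22×10^10 K⁴.
Q = 0.92 × 5.67×10⁻⁸ × 8.40×10^-3 × 2.22×10^10 = 9.75 W.

Q ≈ 9.75 W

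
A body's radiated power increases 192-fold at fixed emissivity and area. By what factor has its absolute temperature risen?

P ∝ T⁴ ⇒ T ∝ P^(1/4), so T scales by (192)^(1/4) = 3.72.

factor ≈ 3.72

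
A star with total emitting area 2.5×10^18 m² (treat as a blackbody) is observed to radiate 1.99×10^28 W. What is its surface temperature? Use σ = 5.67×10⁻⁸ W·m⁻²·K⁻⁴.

From P = σAT⁴, T = (P / σA)^(1/4) = (1.99×10^28 / (5.67×10⁻⁸ × 2.50×10^18))^(1/4).
T = (1.40×10^17)^(1/4) = 19400 K.

T ≈ 19400 K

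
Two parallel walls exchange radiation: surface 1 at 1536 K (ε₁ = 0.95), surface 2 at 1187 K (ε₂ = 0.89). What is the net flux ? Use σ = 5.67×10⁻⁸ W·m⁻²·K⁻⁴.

For two large parallel gray plates, q = σ(T₁⁴ − T₂⁴) / (1/ε₁ + 1/ε₂ − 1).
1/ε₁ + 1/ε₂ − 1 = 1/0.95 + 1/0.89 − 1 = 1.176.
T₁⁴ − T₂⁴ = 5.57×10^12 − 1.99×10^12 = 3.58×10^12 K⁴.
q = 5.67×10⁻⁸ × 3.58×10^12 / 1.176 = 1.73×10^5 W/m².

q ≈ 1.73×10^5 W/m²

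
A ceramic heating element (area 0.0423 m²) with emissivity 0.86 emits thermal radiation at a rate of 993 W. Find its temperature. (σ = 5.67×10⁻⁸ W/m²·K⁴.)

From P = εσAT⁴, T = (P / εσA)^(1/4) = (993 / (0.86 × 5.67×10⁻⁸ × 0.0423))^(1/4).
T = (4.81×10^11)^(1/4) = 833 K.

T ≈ 833 K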